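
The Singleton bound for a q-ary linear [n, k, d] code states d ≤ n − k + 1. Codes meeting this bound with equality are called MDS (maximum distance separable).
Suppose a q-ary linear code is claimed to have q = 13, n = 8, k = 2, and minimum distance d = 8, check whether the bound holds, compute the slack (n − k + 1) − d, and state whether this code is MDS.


Singleton RHS = n − k + 1 = 7, slack = -1, bound violated (no such code; not MDS).

Singleton bound: d ≤ n − k + 1.
Here n = 8, k = 2, so n − k + 1 = 7.
Given d = 8, check d ≤ 7: NO.
Slack = (n − k + 1) − d = -1.
The slack is negative: d = 8 exceeds n − k + 1 = 7 by 1, so the Singleton bound is violated and no linear [8, 2, 8]_13 code can exist. In particular it is not MDS (MDS requires d = n − k + 1 exactly).
Description: the claimed parameters are [8, 2, 8]_13; such a code would be impossible (violates the Singleton bound).


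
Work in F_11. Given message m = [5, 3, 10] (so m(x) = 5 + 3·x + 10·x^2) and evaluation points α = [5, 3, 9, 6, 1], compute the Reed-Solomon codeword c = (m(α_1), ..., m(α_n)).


c = [6, 5, 6, 9, 7]

Message polynomial: m(x) = 5 + 3·x + 10·x^2 (mod 11).
For each evaluation point α_i, compute m(α_i) mod 11:
  α_1 = 5: Horner steps 10 → 9 → 6, so m(5) = 6.
  α_2 = 3: Horner steps 10 → 0 → 5, so m(3) = 5.
  α_3 = 9: Horner steps 10 → 5 → 6, so m(9) = 6.
  α_4 = 6: Horner steps 10 → 8 → 9, so m(6) = 9.
  α_5 = 1: Horner steps 10 → 2 → 7, so m(1) = 7.
Codeword c = [6, 5, 6, 9, 7] ∈ F_11^5.


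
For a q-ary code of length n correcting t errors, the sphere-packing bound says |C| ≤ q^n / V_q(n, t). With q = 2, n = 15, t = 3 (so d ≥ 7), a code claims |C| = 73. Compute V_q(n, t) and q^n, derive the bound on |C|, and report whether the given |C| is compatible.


V_q(n, t) = 576, q^n = 32768, Hamming bound = 56, |C| = 73 > bound (violated).

Step 1: Compute V_q(n, t) = Σ_{j=0}^3 C(n, j) (q−1)^j.
  j = 0: C(15,0)·(1)^0 = 1·1 = 1.
  j = 1: C(15,1)·(1)^1 = 15·1 = 15.
  j = 2: C(15,2)·(1)^2 = 105·1 = 105.
  j = 3: C(15,3)·(1)^3 = 455·1 = 455.
  V_q(n, t) = 1 + 15 + 105 + 455 = 576.
Step 2: q^n = 2^15 = 32768.
Step 3: Hamming bound ⌊q^n / V_q(n,t)⌋ = ⌊32768/576⌋ = 56.
Step 4: Compare |C| = 73 to 56: violated.
The claimed |C| lies above the Hamming bound, so no 2-ary code of length 15 with d ≥ 7 can have 73 codewords.


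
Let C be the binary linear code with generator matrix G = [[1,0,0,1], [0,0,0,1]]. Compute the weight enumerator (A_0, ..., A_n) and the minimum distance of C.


Weight distribution: A_0 = 1, A_1 = 2, A_2 = 1. Minimum distance d = 1.

Enumerate all 2^2 = 4 messages m ∈ F_2^2.
For each, compute codeword c = mG in F_2^4, then tally its weight.
  m = 00 → c = 0000, weight = 0.
  m = 10 → c = 1001, weight = 2.
  m = 01 → c = 0001, weight = 1.
  m = 11 → c = 1000, weight = 1.
Tally weights:
  weight 0: 1 codewords.
  weight 1: 2 codewords.
  weight 2: 1 codewords.
Minimum distance d = smallest w > 0 with A_w > 0 = 1.
Sanity: Σ A_w = 4 = 2^2 = 4 ✓.


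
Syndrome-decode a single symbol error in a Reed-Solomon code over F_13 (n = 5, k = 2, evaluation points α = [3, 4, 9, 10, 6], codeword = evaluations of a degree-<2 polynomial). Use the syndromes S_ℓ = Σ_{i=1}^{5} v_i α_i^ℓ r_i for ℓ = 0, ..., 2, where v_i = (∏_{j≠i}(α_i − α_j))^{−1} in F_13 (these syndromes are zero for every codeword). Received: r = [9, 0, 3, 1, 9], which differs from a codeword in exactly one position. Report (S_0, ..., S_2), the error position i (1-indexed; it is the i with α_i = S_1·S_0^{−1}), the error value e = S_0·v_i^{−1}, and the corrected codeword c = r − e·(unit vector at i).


S = (8, 11, 7), error at position 1, error magnitude e = 7, c = [2, 0, 3, 1, 9].

Step 1: column multipliers v_i = (∏_{j≠i}(α_i − α_j))^{−1} mod 13.
  i = 1 (α = 3): (3−4)(3−9)(3−10)(3−6) = (−1)·(−6)·(−7)·(−3) = 126 ≡ 9, so v_1 = 9^{−1} = 3 (mod 13).
  i = 2 (α = 4): (4−3)(4−9)(4−10)(4−6) = 1·(−5)·(−6)·(−2) = −60 ≡ 5, so v_2 = 5^{−1} = 8 (mod 13).
  i = 3 (α = 9): (9−3)(9−4)(9−10)(9−6) = 6·5·(−1)·3 = −90 ≡ 1, so v_3 = 1^{−1} = 1 (mod 13).
  i = 4 (α = 10): (10−3)(10−4)(10−9)(10−6) = 7·6·1·4 = 168 ≡ 12, so v_4 = 12^{−1} = 12 (mod 13).
  i = 5 (α = 6): (6−3)(6−4)(6−9)(6−10) = 3·2·(−3)·(−4) = 72 ≡ 7, so v_5 = 7^{−1} = 2 (mod 13).
  v = [3, 8, 1, 12, 2].
Step 2: syndromes of r = [9, 0, 3, 1, 9] (all sums mod 13).
  S_0 = Σ v_i r_i = 3·9 + 8·0 + 1·3 + 12·1 + 2·9 = 60 ≡ 8.
  S_1 = Σ v_i α_i r_i = 3·3·9 + 8·4·0 + 1·9·3 + 12·10·1 + 2·6·9 = 336 ≡ 11.
  α_i^2 mod 13 = [9, 3, 3, 9, 10].
  S_2 = Σ v_i α_i^2 r_i = 3·9·9 + 8·3·0 + 1·3·3 + 12·9·1 + 2·10·9 = 540 ≡ 7.
  S = (8, 11, 7) ≠ 0, so r is not a codeword (an error is present).
Step 3: locate the error. For a single error e at position i, S_ℓ = v_i·e·α_i^ℓ, so α_err = S_1/S_0.
  S_0^{−1} = 8^{−1} = 5 (mod 13), so α_err = 11·5 = 55 ≡ 3 = α_1. Error position i = 1.
  Consistency check: S_2/S_1 = 7·6 = 42 ≡ 3 = α_err ✓ (single-error assumption holds).
Step 4: error magnitude e = S_0/v_1 = S_0·∏_{j≠1}(α_1 − α_j) = 8·9 = 72 ≡ 7 (mod 13).
Step 5: correct position 1: c_1 = r_1 − e = 9 − 7 ≡ 2 (mod 13). Hence c = [2, 0, 3, 1, 9].
  Check: interpolating c through the α_i gives m(x) = 8 + 11·x (degree < 2) with m(α_i) = c_i for every i, so c is indeed a codeword.


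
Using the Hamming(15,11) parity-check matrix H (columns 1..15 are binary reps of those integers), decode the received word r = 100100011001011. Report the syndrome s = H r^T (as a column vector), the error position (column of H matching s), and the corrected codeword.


s = (1, 0, 0, 1)^T, error position = 9, corrected codeword c = 100100010001011

Compute s = H r^T mod 2 one row at a time:
  s_1 = 1 + 1 + 0 + 0 + 1 + 0 + 1 + 1 = 5 ≡ 1 (mod 2).
  s_2 = 1 + 0 + 0 + 0 + 1 + 0 + 1 + 1 = 4 ≡ 0 (mod 2).
  s_3 = 0 + 0 + 0 + 0 + 0 + 0 + 1 + 1 = 2 ≡ 0 (mod 2).
  s_4 = 1 + 0 + 0 + 0 + 1 + 0 + 0 + 1 = 3 ≡ 1 (mod 2).
s = (1, 0, 0, 1)^T — this equals column 9 of H (binary 1001), so error is at position 9.
Correct: flip bit 9 of r = 100100011001011 to get c = 100100010001011.


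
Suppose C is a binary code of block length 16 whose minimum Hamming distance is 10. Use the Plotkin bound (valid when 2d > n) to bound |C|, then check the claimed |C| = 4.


Plotkin bound M ≤ 4; given |C| = 4 ≤ bound (satisfied).

Check applicability: 2d = 20, n = 16.
2d − n = 4 > 0, so Plotkin applies.
Compute d/(2d−n) = 10/4 ≈ 2.5000.
⌊d/(2d−n)⌋ = 2.
Plotkin bound: M ≤ 2·2 = 4.
Given |C| = 4, check: satisfied.
This |C| is at the Plotkin bound.


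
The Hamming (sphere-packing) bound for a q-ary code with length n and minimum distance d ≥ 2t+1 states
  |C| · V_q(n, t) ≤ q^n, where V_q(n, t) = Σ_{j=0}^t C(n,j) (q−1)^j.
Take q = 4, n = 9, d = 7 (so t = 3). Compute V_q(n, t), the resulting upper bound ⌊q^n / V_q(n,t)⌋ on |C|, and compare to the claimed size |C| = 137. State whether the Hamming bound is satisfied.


V_q(n, t) = 2620, q^n = 262144, Hamming bound = 100, |C| = 137 > bound (violated).

Step 1: Compute V_q(n, t) = Σ_{j=0}^3 C(n, j) (q−1)^j.
  j = 0: C(9,0)·(3)^0 = 1·1 = 1.
  j = 1: C(9,1)·(3)^1 = 9·3 = 27.
  j = 2: C(9,2)·(3)^2 = 36·9 = 324.
  j = 3: C(9,3)·(3)^3 = 84·27 = 2268.
  V_q(n, t) = 1 + 27 + 324 + 2268 = 2620.
Step 2: q^n = 4^9 = 262144.
Step 3: Hamming bound ⌊q^n / V_q(n,t)⌋ = ⌊262144/2620⌋ = 100.
Step 4: Compare |C| = 137 to 100: violated.
The claimed |C| lies above the Hamming bound, so no 4-ary code of length 9 with d ≥ 7 can have 137 codewords.


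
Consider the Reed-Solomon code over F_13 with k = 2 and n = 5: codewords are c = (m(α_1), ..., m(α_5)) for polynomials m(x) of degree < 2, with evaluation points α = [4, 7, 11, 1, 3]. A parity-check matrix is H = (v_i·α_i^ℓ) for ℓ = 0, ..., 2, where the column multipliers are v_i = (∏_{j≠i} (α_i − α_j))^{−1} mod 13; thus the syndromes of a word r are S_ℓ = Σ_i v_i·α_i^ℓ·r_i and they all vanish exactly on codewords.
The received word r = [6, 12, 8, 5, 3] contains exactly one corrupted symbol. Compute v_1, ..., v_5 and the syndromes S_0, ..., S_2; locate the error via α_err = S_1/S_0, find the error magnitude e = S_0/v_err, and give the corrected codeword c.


S = (11, 5, 7), error at position 1, error magnitude e = 4, c = [2, 12, 8, 5, 3].

Step 1: column multipliers v_i = (∏_{j≠i}(α_i − α_j))^{−1} mod 13.
  i = 1 (α = 4): (4−7)(4−11)(4−1)(4−3) = (−3)·(−7)·3·1 = 63 ≡ 11, so v_1 = 11^{−1} = 6 (mod 13).
  i = 2 (α = 7): (7−4)(7−11)(7−1)(7−3) = 3·(−4)·6·4 = −288 ≡ 11, so v_2 = 11^{−1} = 6 (mod 13).
  i = 3 (α = 11): (11−4)(11−7)(11−1)(11−3) = 7·4·10·8 = 2240 ≡ 4, so v_3 = 4^{−1} = 10 (mod 13).
  i = 4 (α = 1): (1−4)(1−7)(1−11)(1−3) = (−3)·(−6)·(−10)·(−2) = 360 ≡ 9, so v_4 = 9^{−1} = 3 (mod 13).
  i = 5 (α = 3): (3−4)(3−7)(3−11)(3−1) = (−1)·(−4)·(−8)·2 = −64 ≡ 1, so v_5 = 1^{−1} = 1 (mod 13).
  v = [6, 6, 10, 3, 1].
Step 2: syndromes of r = [6, 12, 8, 5, 3] (all sums mod 13).
  S_0 = Σ v_i r_i = 6·6 + 6·12 + 10·8 + 3·5 + 1·3 = 206 ≡ 11.
  S_1 = Σ v_i α_i r_i = 6·4·6 + 6·7·12 + 10·11·8 + 3·1·5 + 1·3·3 = 1552 ≡ 5.
  α_i^2 mod 13 = [3, 10, 4, 1, 9].
  S_2 = Σ v_i α_i^2 r_i = 6·3·6 + 6·10·12 + 10·4·8 + 3·1·5 + 1·9·3 = 1190 ≡ 7.
  S = (11, 5, 7) ≠ 0, so r is not a codeword (an error is present).
Step 3: locate the error. For a single error e at position i, S_ℓ = v_i·e·α_i^ℓ, so α_err = S_1/S_0.
  S_0^{−1} = 11^{−1} = 6 (mod 13), so α_err = 5·6 = 30 ≡ 4 = α_1. Error position i = 1.
  Consistency check: S_2/S_1 = 7·8 = 56 ≡ 4 = α_err ✓ (single-error assumption holds).
Step 4: error magnitude e = S_0/v_1 = S_0·∏_{j≠1}(α_1 − α_j) = 11·11 = 121 ≡ 4 (mod 13).
Step 5: correct position 1: c_1 = r_1 − e = 6 − 4 ≡ 2 (mod 13). Hence c = [2, 12, 8, 5, 3].
  Check: interpolating c through the α_i gives m(x) = 6 + 12·x (degree < 2) with m(α_i) = c_i for every i, so c is indeed a codeword.


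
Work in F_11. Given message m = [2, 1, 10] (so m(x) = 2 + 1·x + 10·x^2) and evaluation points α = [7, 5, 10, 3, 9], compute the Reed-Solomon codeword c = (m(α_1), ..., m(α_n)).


c = [4, 4, 0, 7, 7]

Message polynomial: m(x) = 2 + 1·x + 10·x^2 (mod 11).
For each evaluation point α_i, compute m(α_i) mod 11:
  α_1 = 7: Horner steps 10 → 5 → 4, so m(7) = 4.
  α_2 = 5: Horner steps 10 → 7 → 4, so m(5) = 4.
  α_3 = 10: Horner steps 10 → 2 → 0, so m(10) = 0.
  α_4 = 3: Horner steps 10 → 9 → 7, so m(3) = 7.
  α_5 = 9: Horner steps 10 → 3 → 7, so m(9) = 7.
Codeword c = [4, 4, 0, 7, 7] ∈ F_11^5.


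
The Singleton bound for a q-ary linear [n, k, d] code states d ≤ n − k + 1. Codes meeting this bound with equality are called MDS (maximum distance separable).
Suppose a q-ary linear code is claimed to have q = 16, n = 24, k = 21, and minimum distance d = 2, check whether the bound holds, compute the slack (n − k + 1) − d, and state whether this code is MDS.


Singleton RHS = n − k + 1 = 4, slack = 2, bound satisfied, not MDS.

Singleton bound: d ≤ n − k + 1.
Here n = 24, k = 21, so n − k + 1 = 4.
Given d = 2, check d ≤ 4: YES.
Slack = (n − k + 1) − d = 2.
The code is NOT MDS (slack = 2 > 0).
Description: the claimed parameters are [24, 21, 2]_16; such a code would be non-MDS.


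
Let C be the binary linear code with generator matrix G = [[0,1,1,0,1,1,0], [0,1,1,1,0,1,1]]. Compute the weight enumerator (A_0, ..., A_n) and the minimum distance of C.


Weight distribution: A_0 = 1, A_3 = 1, A_4 = 1, A_5 = 1. Minimum distance d = 3.

Enumerate all 2^2 = 4 messages m ∈ F_2^2.
For each, compute codeword c = mG in F_2^7, then tally its weight.
  m = 00 → c = 0000000, weight = 0.
  m = 10 → c = 0110110, weight = 4.
  m = 01 → c = 0111011, weight = 5.
  m = 11 → c = 0001101, weight = 3.
Tally weights:
  weight 0: 1 codewords.
  weight 3: 1 codewords.
  weight 4: 1 codewords.
  weight 5: 1 codewords.
Minimum distance d = smallest w > 0 with A_w > 0 = 3.
Sanity: Σ A_w = 4 = 2^2 = 4 ✓.


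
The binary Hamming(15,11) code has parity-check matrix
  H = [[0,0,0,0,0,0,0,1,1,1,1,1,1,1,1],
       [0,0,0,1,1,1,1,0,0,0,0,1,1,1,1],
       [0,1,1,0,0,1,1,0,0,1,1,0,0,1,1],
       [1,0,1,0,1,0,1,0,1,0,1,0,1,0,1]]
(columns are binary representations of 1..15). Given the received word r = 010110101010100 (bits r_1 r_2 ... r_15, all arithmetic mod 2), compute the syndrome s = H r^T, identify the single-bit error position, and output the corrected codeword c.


s = (1, 0, 1, 1)^T, error position = 11, corrected codeword c = 010110101000100

Compute s = H r^T mod 2 one row at a time:
  s_1 = 0 + 1 + 0 + 1 + 0 + 1 + 0 + 0 = 3 ≡ 1 (mod 2).
  s_2 = 1 + 1 + 0 + 1 + 0 + 1 + 0 + 0 = 4 ≡ 0 (mod 2).
  s_3 = 1 + 0 + 0 + 1 + 0 + 1 + 0 + 0 = 3 ≡ 1 (mod 2).
  s_4 = 0 + 0 + 1 + 1 + 1 + 1 + 1 + 0 = 5 ≡ 1 (mod 2).
s = (1, 0, 1, 1)^T — this equals column 11 of H (binary 1011), so error is at position 11.
Correct: flip bit 11 of r = 010110101010100 to get c = 010110101000100.


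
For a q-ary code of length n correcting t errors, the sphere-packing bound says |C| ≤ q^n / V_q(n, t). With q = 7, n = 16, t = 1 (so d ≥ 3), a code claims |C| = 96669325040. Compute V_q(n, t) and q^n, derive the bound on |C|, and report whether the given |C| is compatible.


V_q(n, t) = 97, q^n = 33232930569601, Hamming bound = 342607531645, |C| = 96669325040 ≤ bound (satisfied).

Step 1: Compute V_q(n, t) = Σ_{j=0}^1 C(n, j) (q−1)^j.
  j = 0: C(16,0)·(6)^0 = 1·1 = 1.
  j = 1: C(16,1)·(6)^1 = 16·6 = 96.
  V_q(n, t) = 1 + 96 = 97.
Step 2: q^n = 7^16 = 33232930569601.
Step 3: Hamming bound ⌊q^n / V_q(n,t)⌋ = ⌊33232930569601/97⌋ = 342607531645.
Step 4: Compare |C| = 96669325040 to 342607531645: satisfied.
The claimed |C| lies below the Hamming bound.


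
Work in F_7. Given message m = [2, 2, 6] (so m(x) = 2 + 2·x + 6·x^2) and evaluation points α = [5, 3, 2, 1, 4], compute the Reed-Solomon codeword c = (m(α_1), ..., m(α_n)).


c = [1, 6, 2, 3, 1]

Message polynomial: m(x) = 2 + 2·x + 6·x^2 (mod 7).
For each evaluation point α_i, compute m(α_i) mod 7:
  α_1 = 5: Horner steps 6 → 4 → 1, so m(5) = 1.
  α_2 = 3: Horner steps 6 → 6 → 6, so m(3) = 6.
  α_3 = 2: Horner steps 6 → 0 → 2, so m(2) = 2.
  α_4 = 1: Horner steps 6 → 1 → 3, so m(1) = 3.
  α_5 = 4: Horner steps 6 → 5 → 1, so m(4) = 1.
Codeword c = [1, 6, 2, 3, 1] ∈ F_7^5.


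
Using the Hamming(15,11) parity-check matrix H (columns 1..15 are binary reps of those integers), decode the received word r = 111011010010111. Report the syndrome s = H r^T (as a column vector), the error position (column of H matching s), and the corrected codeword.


s = (1, 1, 0, 0)^T, error position = 12, corrected codeword c = 111011010011111

Compute s = H r^T mod 2 one row at a time:
  s_1 = 1 + 0 + 0 + 1 + 0 + 1 + 1 + 1 = 5 ≡ 1 (mod 2).
  s_2 = 0 + 1 + 1 + 0 + 0 + 1 + 1 + 1 = 5 ≡ 1 (mod 2).
  s_3 = 1 + 1 + 1 + 0 + 0 + 1 + 1 + 1 = 6 ≡ 0 (mod 2).
  s_4 = 1 + 1 + 1 + 0 + 0 + 1 + 1 + 1 = 6 ≡ 0 (mod 2).
s = (1, 1, 0, 0)^T — this equals column 12 of H (binary 1100), so error is at position 12.
Correct: flip bit 12 of r = 111011010010111 to get c = 111011010011111.


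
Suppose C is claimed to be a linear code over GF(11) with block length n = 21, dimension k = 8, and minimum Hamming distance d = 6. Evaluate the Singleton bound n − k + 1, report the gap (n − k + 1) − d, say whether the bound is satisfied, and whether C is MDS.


Singleton RHS = n − k + 1 = 14, slack = 8, bound satisfied, not MDS.

Singleton bound: d ≤ n − k + 1.
Here n = 21, k = 8, so n − k + 1 = 14.
Given d = 6, check d ≤ 14: YES.
Slack = (n − k + 1) − d = 8.
The code is NOT MDS (slack = 8 > 0).
Description: the claimed parameters are [21, 8, 6]_11; such a code would be non-MDS.


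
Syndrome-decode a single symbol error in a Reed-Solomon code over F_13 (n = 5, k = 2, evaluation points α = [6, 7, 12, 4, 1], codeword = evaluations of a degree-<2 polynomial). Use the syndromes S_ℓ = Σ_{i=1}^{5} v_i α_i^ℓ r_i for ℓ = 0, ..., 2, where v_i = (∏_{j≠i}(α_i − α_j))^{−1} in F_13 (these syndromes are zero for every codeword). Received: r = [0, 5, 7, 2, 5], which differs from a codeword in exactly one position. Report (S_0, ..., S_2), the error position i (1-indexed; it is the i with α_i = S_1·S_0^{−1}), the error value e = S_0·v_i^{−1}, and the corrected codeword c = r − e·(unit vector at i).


S = (6, 3, 8), error at position 2, error magnitude e = 6, c = [0, 12, 7, 2, 5].

Step 1: column multipliers v_i = (∏_{j≠i}(α_i − α_j))^{−1} mod 13.
  i = 1 (α = 6): (6−7)(6−12)(6−4)(6−1) = (−1)·(−6)·2·5 = 60 ≡ 8, so v_1 = 8^{−1} = 5 (mod 13).
  i = 2 (α = 7): (7−6)(7−12)(7−4)(7−1) = 1·(−5)·3·6 = −90 ≡ 1, so v_2 = 1^{−1} = 1 (mod 13).
  i = 3 (α = 12): (12−6)(12−7)(12−4)(12−1) = 6·5·8·11 = 2640 ≡ 1, so v_3 = 1^{−1} = 1 (mod 13).
  i = 4 (α = 4): (4−6)(4−7)(4−12)(4−1) = (−2)·(−3)·(−8)·3 = −144 ≡ 12, so v_4 = 12^{−1} = 12 (mod 13).
  i = 5 (α = 1): (1−6)(1−7)(1−12)(1−4) = (−5)·(−6)·(−11)·(−3) = 990 ≡ 2, so v_5 = 2^{−1} = 7 (mod 13).
  v = [5, 1, 1, 12, 7].
Step 2: syndromes of r = [0, 5, 7, 2, 5] (all sums mod 13).
  S_0 = Σ v_i r_i = 5·0 + 1·5 + 1·7 + 12·2 + 7·5 = 71 ≡ 6.
  S_1 = Σ v_i α_i r_i = 5·6·0 + 1·7·5 + 1·12·7 + 12·4·2 + 7·1·5 = 250 ≡ 3.
  α_i^2 mod 13 = [10, 10, 1, 3, 1].
  S_2 = Σ v_i α_i^2 r_i = 5·10·0 + 1·10·5 + 1·1·7 + 12·3·2 + 7·1·5 = 164 ≡ 8.
  S = (6, 3, 8) ≠ 0, so r is not a codeword (an error is present).
Step 3: locate the error. For a single error e at position i, S_ℓ = v_i·e·α_i^ℓ, so α_err = S_1/S_0.
  S_0^{−1} = 6^{−1} = 11 (mod 13), so α_err = 3·11 = 33 ≡ 7 = α_2. Error position i = 2.
  Consistency check: S_2/S_1 = 8·9 = 72 ≡ 7 = α_err ✓ (single-error assumption holds).
Step 4: error magnitude e = S_0/v_2 = S_0·∏_{j≠2}(α_2 − α_j) = 6·1 = 6 ≡ 6 (mod 13).
Step 5: correct position 2: c_2 = r_2 − e = 5 − 6 ≡ 12 (mod 13). Hence c = [0, 12, 7, 2, 5].
  Check: interpolating c through the α_i gives m(x) = 6 + 12·x (degree < 2) with m(α_i) = c_i for every i, so c is indeed a codeword.


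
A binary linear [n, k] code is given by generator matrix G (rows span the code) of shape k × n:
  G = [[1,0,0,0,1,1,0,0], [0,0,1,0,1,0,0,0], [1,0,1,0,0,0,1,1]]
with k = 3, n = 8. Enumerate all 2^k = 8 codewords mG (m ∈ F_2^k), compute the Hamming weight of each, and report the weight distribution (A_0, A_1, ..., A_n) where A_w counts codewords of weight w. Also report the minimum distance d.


Weight distribution: A_0 = 1, A_2 = 1, A_3 = 3, A_4 = 2, A_5 = 1. Minimum distance d = 2.

Enumerate all 2^3 = 8 messages m ∈ F_2^3.
For each, compute codeword c = mG in F_2^8, then tally its weight.
  m = 000 → c = 00000000, weight = 0.
  m = 100 → c = 10001100, weight = 3.
  m = 010 → c = 00101000, weight = 2.
  m = 110 → c = 10100100, weight = 3.
  m = 001 → c = 10100011, weight = 4.
  m = 101 → c = 00101111, weight = 5.
  m = 011 → c = 10001011, weight = 4.
  m = 111 → c = 00000111, weight = 3.
Tally weights:
  weight 0: 1 codewords.
  weight 2: 1 codewords.
  weight 3: 3 codewords.
  weight 4: 2 codewords.
  weight 5: 1 codewords.
Minimum distance d = smallest w > 0 with A_w > 0 = 2.
Sanity: Σ A_w = 8 = 2^3 = 8 ✓.


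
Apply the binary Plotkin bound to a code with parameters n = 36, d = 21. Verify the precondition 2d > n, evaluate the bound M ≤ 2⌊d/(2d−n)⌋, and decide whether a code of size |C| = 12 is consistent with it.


Plotkin bound M ≤ 6; given |C| = 12 > bound (violated).

Check applicability: 2d = 42, n = 36.
2d − n = 6 > 0, so Plotkin applies.
Compute d/(2d−n) = 21/6 ≈ 3.5000.
⌊d/(2d−n)⌋ = 3.
Plotkin bound: M ≤ 2·3 = 6.
Given |C| = 12, check: VIOLATED.
This |C| is above the Plotkin bound, so no binary code with n = 36, d = 21 and 12 codewords exists.


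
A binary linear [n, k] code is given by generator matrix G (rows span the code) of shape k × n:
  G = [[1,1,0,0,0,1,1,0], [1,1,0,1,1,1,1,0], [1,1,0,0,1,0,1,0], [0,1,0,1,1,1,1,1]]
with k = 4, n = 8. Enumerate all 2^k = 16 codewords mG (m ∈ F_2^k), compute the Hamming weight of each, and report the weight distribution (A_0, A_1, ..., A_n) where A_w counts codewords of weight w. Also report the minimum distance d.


Weight distribution: A_0 = 1, A_2 = 4, A_4 = 9, A_6 = 2. Minimum distance d = 2.

Enumerate all 2^4 = 16 messages m ∈ F_2^4.
For each, compute codeword c = mG in F_2^8, then tally its weight.
  m = 0000 → c = 00000000, weight = 0.
  m = 1000 → c = 11000110, weight = 4.
  m = 0100 → c = 11011110, weight = 6.
  m = 1100 → c = 00011000, weight = 2.
  m = 0010 → c = 11001010, weight = 4.
  m = 1010 → c = 00001100, weight = 2.
  m = 0110 → c = 00010100, weight = 2.
  m = 1110 → c = 11010010, weight = 4.
  m = 0001 → c = 01011111, weight = 6.
  m = 1001 → c = 10011001, weight = 4.
  m = 0101 → c = 10000001, weight = 2.
  m = 1101 → c = 01000111, weight = 4.
  m = 0011 → c = 10010101, weight = 4.
  m = 1011 → c = 01010011, weight = 4.
  m = 0111 → c = 01001011, weight = 4.
  m = 1111 → c = 10001101, weight = 4.
Tally weights:
  weight 0: 1 codewords.
  weight 2: 4 codewords.
  weight 4: 9 codewords.
  weight 6: 2 codewords.
Minimum distance d = smallest w > 0 with A_w > 0 = 2.
Sanity: Σ A_w = 16 = 2^4 = 16 ✓.


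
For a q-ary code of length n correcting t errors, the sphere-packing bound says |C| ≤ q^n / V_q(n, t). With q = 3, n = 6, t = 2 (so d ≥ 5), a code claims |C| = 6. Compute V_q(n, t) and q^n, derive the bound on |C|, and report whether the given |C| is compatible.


V_q(n, t) = 73, q^n = 729, Hamming bound = 9, |C| = 6 ≤ bound (satisfied).

Step 1: Compute V_q(n, t) = Σ_{j=0}^2 C(n, j) (q−1)^j.
  j = 0: C(6,0)·(2)^0 = 1·1 = 1.
  j = 1: C(6,1)·(2)^1 = 6·2 = 12.
  j = 2: C(6,2)·(2)^2 = 15·4 = 60.
  V_q(n, t) = 1 + 12 + 60 = 73.
Step 2: q^n = 3^6 = 729.
Step 3: Hamming bound ⌊q^n / V_q(n,t)⌋ = ⌊729/73⌋ = 9.
Step 4: Compare |C| = 6 to 9: satisfied.
The claimed |C| lies below the Hamming bound.


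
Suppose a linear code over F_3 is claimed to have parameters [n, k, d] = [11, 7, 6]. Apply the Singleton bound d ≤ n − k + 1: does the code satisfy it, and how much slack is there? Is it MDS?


Singleton RHS = n − k + 1 = 5, slack = -1, bound violated (no such code; not MDS).

Singleton bound: d ≤ n − k + 1.
Here n = 11, k = 7, so n − k + 1 = 5.
Given d = 6, check d ≤ 5: NO.
Slack = (n − k + 1) − d = -1.
The slack is negative: d = 6 exceeds n − k + 1 = 5 by 1, so the Singleton bound is violated and no linear [11, 7, 6]_3 code can exist. In particular it is not MDS (MDS requires d = n − k + 1 exactly).
Description: the claimed parameters are [11, 7, 6]_3; such a code would be impossible (violates the Singleton bound).


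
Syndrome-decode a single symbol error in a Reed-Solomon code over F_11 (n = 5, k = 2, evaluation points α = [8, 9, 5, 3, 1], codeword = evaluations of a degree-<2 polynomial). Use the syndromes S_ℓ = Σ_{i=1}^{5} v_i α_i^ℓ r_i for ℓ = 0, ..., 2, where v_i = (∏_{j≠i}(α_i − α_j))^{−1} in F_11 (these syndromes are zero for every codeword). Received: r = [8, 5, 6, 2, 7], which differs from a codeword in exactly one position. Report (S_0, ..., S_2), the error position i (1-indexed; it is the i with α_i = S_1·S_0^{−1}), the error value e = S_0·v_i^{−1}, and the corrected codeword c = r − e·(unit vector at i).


S = (1, 3, 9), error at position 4, error magnitude e = 1, c = [8, 5, 6, 1, 7].

Step 1: column multipliers v_i = (∏_{j≠i}(α_i − α_j))^{−1} mod 11.
  i = 1 (α = 8): (8−9)(8−5)(8−3)(8−1) = (−1)·3·5·7 = −105 ≡ 5, so v_1 = 5^{−1} = 9 (mod 11).
  i = 2 (α = 9): (9−8)(9−5)(9−3)(9−1) = 1·4·6·8 = 192 ≡ 5, so v_2 = 5^{−1} = 9 (mod 11).
  i = 3 (α = 5): (5−8)(5−9)(5−3)(5−1) = (−3)·(−4)·2·4 = 96 ≡ 8, so v_3 = 8^{−1} = 7 (mod 11).
  i = 4 (α = 3): (3−8)(3−9)(3−5)(3−1) = (−5)·(−6)·(−2)·2 = −120 ≡ 1, so v_4 = 1^{−1} = 1 (mod 11).
  i = 5 (α = 1): (1−8)(1−9)(1−5)(1−3) = (−7)·(−8)·(−4)·(−2) = 448 ≡ 8, so v_5 = 8^{−1} = 7 (mod 11).
  v = [9, 9, 7, 1, 7].
Step 2: syndromes of r = [8, 5, 6, 2, 7] (all sums mod 11).
  S_0 = Σ v_i r_i = 9·8 + 9·5 + 7·6 + 1·2 + 7·7 = 210 ≡ 1.
  S_1 = Σ v_i α_i r_i = 9·8·8 + 9·9·5 + 7·5·6 + 1·3·2 + 7·1·7 = 1246 ≡ 3.
  α_i^2 mod 11 = [9, 4, 3, 9, 1].
  S_2 = Σ v_i α_i^2 r_i = 9·9·8 + 9·4·5 + 7·3·6 + 1·9·2 + 7·1·7 = 1021 ≡ 9.
  S = (1, 3, 9) ≠ 0, so r is not a codeword (an error is present).
Step 3: locate the error. For a single error e at position i, S_ℓ = v_i·e·α_i^ℓ, so α_err = S_1/S_0.
  S_0^{−1} = 1^{−1} = 1 (mod 11), so α_err = 3·1 = 3 ≡ 3 = α_4. Error position i = 4.
  Consistency check: S_2/S_1 = 9·4 = 36 ≡ 3 = α_err ✓ (single-error assumption holds).
Step 4: error magnitude e = S_0/v_4 = S_0·∏_{j≠4}(α_4 − α_j) = 1·1 = 1 ≡ 1 (mod 11).
Step 5: correct position 4: c_4 = r_4 − e = 2 − 1 ≡ 1 (mod 11). Hence c = [8, 5, 6, 1, 7].
  Check: interpolating c through the α_i gives m(x) = 10 + 8·x (degree < 2) with m(α_i) = c_i for every i, so c is indeed a codeword.


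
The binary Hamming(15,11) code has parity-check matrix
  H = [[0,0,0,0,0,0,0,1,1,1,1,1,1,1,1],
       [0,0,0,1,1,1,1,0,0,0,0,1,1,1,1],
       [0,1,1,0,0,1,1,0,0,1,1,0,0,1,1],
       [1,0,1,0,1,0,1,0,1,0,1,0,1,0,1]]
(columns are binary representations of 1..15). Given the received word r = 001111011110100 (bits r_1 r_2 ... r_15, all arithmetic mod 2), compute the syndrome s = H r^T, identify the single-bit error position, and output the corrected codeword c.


s = (1, 0, 0, 1)^T, error position = 9, corrected codeword c = 001111010110100

Compute s = H r^T mod 2 one row at a time:
  s_1 = 1 + 1 + 1 + 1 + 0 + 1 + 0 + 0 = 5 ≡ 1 (mod 2).
  s_2 = 1 + 1 + 1 + 0 + 0 + 1 + 0 + 0 = 4 ≡ 0 (mod 2).
  s_3 = 0 + 1 + 1 + 0 + 1 + 1 + 0 + 0 = 4 ≡ 0 (mod 2).
  s_4 = 0 + 1 + 1 + 0 + 1 + 1 + 1 + 0 = 5 ≡ 1 (mod 2).
s = (1, 0, 0, 1)^T — this equals column 9 of H (binary 1001), so error is at position 9.
Correct: flip bit 9 of r = 001111011110100 to get c = 001111010110100.


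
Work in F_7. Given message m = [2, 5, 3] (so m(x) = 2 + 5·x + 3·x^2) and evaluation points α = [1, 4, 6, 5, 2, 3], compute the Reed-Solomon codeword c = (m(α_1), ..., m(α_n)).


c = [3, 0, 0, 4, 3, 2]

Message polynomial: m(x) = 2 + 5·x + 3·x^2 (mod 7).
For each evaluation point α_i, compute m(α_i) mod 7:
  α_1 = 1: Horner steps 3 → 1 → 3, so m(1) = 3.
  α_2 = 4: Horner steps 3 → 3 → 0, so m(4) = 0.
  α_3 = 6: Horner steps 3 → 2 → 0, so m(6) = 0.
  α_4 = 5: Horner steps 3 → 6 → 4, so m(5) = 4.
  α_5 = 2: Horner steps 3 → 4 → 3, so m(2) = 3.
  α_6 = 3: Horner steps 3 → 0 → 2, so m(3) = 2.
Codeword c = [3, 0, 0, 4, 3, 2] ∈ F_7^6.


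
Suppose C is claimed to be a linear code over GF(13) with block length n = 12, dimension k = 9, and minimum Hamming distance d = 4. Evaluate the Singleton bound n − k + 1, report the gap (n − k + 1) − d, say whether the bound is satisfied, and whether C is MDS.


Singleton RHS = n − k + 1 = 4, slack = 0, bound satisfied, MDS.

Singleton bound: d ≤ n − k + 1.
Here n = 12, k = 9, so n − k + 1 = 4.
Given d = 4, check d ≤ 4: YES.
Slack = (n − k + 1) − d = 0.
The code is MDS (slack = 0).
Description: the claimed parameters are [12, 9, 4]_13; such a code would be MDS (meets Singleton bound).


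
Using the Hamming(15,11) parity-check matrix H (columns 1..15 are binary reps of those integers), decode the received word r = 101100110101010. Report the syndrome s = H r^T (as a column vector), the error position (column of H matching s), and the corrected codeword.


s = (0, 0, 0, 1)^T, error position = 1, corrected codeword c = 001100110101010

Compute s = H r^T mod 2 one row at a time:
  s_1 = 1 + 0 + 1 + 0 + 1 + 0 + 1 + 0 = 4 ≡ 0 (mod 2).
  s_2 = 1 + 0 + 0 + 1 + 1 + 0 + 1 + 0 = 4 ≡ 0 (mod 2).
  s_3 = 0 + 1 + 0 + 1 + 1 + 0 + 1 + 0 = 4 ≡ 0 (mod 2).
  s_4 = 1 + 1 + 0 + 1 + 0 + 0 + 0 + 0 = 3 ≡ 1 (mod 2).
s = (0, 0, 0, 1)^T — this equals column 1 of H (binary 0001), so error is at position 1.
Correct: flip bit 1 of r = 101100110101010 to get c = 001100110101010.


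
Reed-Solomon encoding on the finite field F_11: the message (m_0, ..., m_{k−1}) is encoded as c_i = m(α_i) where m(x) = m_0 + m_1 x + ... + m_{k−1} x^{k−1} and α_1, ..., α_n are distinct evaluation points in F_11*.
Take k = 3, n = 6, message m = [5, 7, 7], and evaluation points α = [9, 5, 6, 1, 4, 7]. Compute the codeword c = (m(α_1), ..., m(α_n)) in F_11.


c = [8, 6, 2, 8, 2, 1]

Message polynomial: m(x) = 5 + 7·x + 7·x^2 (mod 11).
For each evaluation point α_i, compute m(α_i) mod 11:
  α_1 = 9: Horner steps 7 → 4 → 8, so m(9) = 8.
  α_2 = 5: Horner steps 7 → 9 → 6, so m(5) = 6.
  α_3 = 6: Horner steps 7 → 5 → 2, so m(6) = 2.
  α_4 = 1: Horner steps 7 → 3 → 8, so m(1) = 8.
  α_5 = 4: Horner steps 7 → 2 → 2, so m(4) = 2.
  α_6 = 7: Horner steps 7 → 1 → 1, so m(7) = 1.
Codeword c = [8, 6, 2, 8, 2, 1] ∈ F_11^6.


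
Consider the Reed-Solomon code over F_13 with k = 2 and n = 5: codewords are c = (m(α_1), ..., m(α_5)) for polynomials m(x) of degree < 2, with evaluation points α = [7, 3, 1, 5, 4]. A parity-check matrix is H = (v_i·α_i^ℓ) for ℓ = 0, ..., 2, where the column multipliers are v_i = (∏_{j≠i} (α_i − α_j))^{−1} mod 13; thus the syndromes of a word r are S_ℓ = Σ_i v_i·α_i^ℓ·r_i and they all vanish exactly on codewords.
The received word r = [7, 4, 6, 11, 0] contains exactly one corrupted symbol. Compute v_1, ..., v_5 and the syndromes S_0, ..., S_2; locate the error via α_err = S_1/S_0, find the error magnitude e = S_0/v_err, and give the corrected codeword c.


S = (8, 11, 7), error at position 2, error magnitude e = 2, c = [7, 2, 6, 11, 0].

Step 1: column multipliers v_i = (∏_{j≠i}(α_i − α_j))^{−1} mod 13.
  i = 1 (α = 7): (7−3)(7−1)(7−5)(7−4) = 4·6·2·3 = 144 ≡ 1, so v_1 = 1^{−1} = 1 (mod 13).
  i = 2 (α = 3): (3−7)(3−1)(3−5)(3−4) = (−4)·2·(−2)·(−1) = −16 ≡ 10, so v_2 = 10^{−1} = 4 (mod 13).
  i = 3 (α = 1): (1−7)(1−3)(1−5)(1−4) = (−6)·(−2)·(−4)·(−3) = 144 ≡ 1, so v_3 = 1^{−1} = 1 (mod 13).
  i = 4 (α = 5): (5−7)(5−3)(5−1)(5−4) = (−2)·2·4·1 = −16 ≡ 10, so v_4 = 10^{−1} = 4 (mod 13).
  i = 5 (α = 4): (4−7)(4−3)(4−1)(4−5) = (−3)·1·3·(−1) = 9 ≡ 9, so v_5 = 9^{−1} = 3 (mod 13).
  v = [1, 4, 1, 4, 3].
Step 2: syndromes of r = [7, 4, 6, 11, 0] (all sums mod 13).
  S_0 = Σ v_i r_i = 1·7 + 4·4 + 1·6 + 4·11 + 3·0 = 73 ≡ 8.
  S_1 = Σ v_i α_i r_i = 1·7·7 + 4·3·4 + 1·1·6 + 4·5·11 + 3·4·0 = 323 ≡ 11.
  α_i^2 mod 13 = [10, 9, 1, 12, 3].
  S_2 = Σ v_i α_i^2 r_i = 1·10·7 + 4·9·4 + 1·1·6 + 4·12·11 + 3·3·0 = 748 ≡ 7.
  S = (8, 11, 7) ≠ 0, so r is not a codeword (an error is present).
Step 3: locate the error. For a single error e at position i, S_ℓ = v_i·e·α_i^ℓ, so α_err = S_1/S_0.
  S_0^{−1} = 8^{−1} = 5 (mod 13), so α_err = 11·5 = 55 ≡ 3 = α_2. Error position i = 2.
  Consistency check: S_2/S_1 = 7·6 = 42 ≡ 3 = α_err ✓ (single-error assumption holds).
Step 4: error magnitude e = S_0/v_2 = S_0·∏_{j≠2}(α_2 − α_j) = 8·10 = 80 ≡ 2 (mod 13).
Step 5: correct position 2: c_2 = r_2 − e = 4 − 2 ≡ 2 (mod 13). Hence c = [7, 2, 6, 11, 0].
  Check: interpolating c through the α_i gives m(x) = 8 + 11·x (degree < 2) with m(α_i) = c_i for every i, so c is indeed a codeword.


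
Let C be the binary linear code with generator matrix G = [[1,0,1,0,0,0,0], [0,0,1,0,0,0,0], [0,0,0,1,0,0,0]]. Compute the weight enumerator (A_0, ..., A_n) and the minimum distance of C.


Weight distribution: A_0 = 1, A_1 = 3, A_2 = 3, A_3 = 1. Minimum distance d = 1.

Enumerate all 2^3 = 8 messages m ∈ F_2^3.
For each, compute codeword c = mG in F_2^7, then tally its weight.
  m = 000 → c = 0000000, weight = 0.
  m = 100 → c = 1010000, weight = 2.
  m = 010 → c = 0010000, weight = 1.
  m = 110 → c = 1000000, weight = 1.
  m = 001 → c = 0001000, weight = 1.
  m = 101 → c = 1011000, weight = 3.
  m = 011 → c = 0011000, weight = 2.
  m = 111 → c = 1001000, weight = 2.
Tally weights:
  weight 0: 1 codewords.
  weight 1: 3 codewords.
  weight 2: 3 codewords.
  weight 3: 1 codewords.
Minimum distance d = smallest w > 0 with A_w > 0 = 1.
Sanity: Σ A_w = 8 = 2^3 = 8 ✓.


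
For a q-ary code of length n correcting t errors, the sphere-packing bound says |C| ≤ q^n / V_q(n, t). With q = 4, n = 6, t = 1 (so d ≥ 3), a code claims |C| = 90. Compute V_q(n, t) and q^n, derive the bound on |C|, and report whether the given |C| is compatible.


V_q(n, t) = 19, q^n = 4096, Hamming bound = 215, |C| = 90 ≤ bound (satisfied).

Step 1: Compute V_q(n, t) = Σ_{j=0}^1 C(n, j) (q−1)^j.
  j = 0: C(6,0)·(3)^0 = 1·1 = 1.
  j = 1: C(6,1)·(3)^1 = 6·3 = 18.
  V_q(n, t) = 1 + 18 = 19.
Step 2: q^n = 4^6 = 4096.
Step 3: Hamming bound ⌊q^n / V_q(n,t)⌋ = ⌊4096/19⌋ = 215.
Step 4: Compare |C| = 90 to 215: satisfied.
The claimed |C| lies below the Hamming bound.


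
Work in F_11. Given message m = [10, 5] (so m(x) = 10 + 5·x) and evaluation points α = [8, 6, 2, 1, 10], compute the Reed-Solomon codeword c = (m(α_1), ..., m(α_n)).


c = [6, 7, 9, 4, 5]

Message polynomial: m(x) = 10 + 5·x (mod 11).
For each evaluation point α_i, compute m(α_i) mod 11:
  α_1 = 8: Horner steps 5 → 6, so m(8) = 6.
  α_2 = 6: Horner steps 5 → 7, so m(6) = 7.
  α_3 = 2: Horner steps 5 → 9, so m(2) = 9.
  α_4 = 1: Horner steps 5 → 4, so m(1) = 4.
  α_5 = 10: Horner steps 5 → 5, so m(10) = 5.
Codeword c = [6, 7, 9, 4, 5] ∈ F_11^5.


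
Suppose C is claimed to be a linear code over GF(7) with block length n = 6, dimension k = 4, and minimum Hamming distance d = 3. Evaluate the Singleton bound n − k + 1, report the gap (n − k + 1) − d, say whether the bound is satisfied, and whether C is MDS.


Singleton RHS = n − k + 1 = 3, slack = 0, bound satisfied, MDS.

Singleton bound: d ≤ n − k + 1.
Here n = 6, k = 4, so n − k + 1 = 3.
Given d = 3, check d ≤ 3: YES.
Slack = (n − k + 1) − d = 0.
The code is MDS (slack = 0).
Description: the claimed parameters are [6, 4, 3]_7; such a code would be MDS (meets Singleton bound).


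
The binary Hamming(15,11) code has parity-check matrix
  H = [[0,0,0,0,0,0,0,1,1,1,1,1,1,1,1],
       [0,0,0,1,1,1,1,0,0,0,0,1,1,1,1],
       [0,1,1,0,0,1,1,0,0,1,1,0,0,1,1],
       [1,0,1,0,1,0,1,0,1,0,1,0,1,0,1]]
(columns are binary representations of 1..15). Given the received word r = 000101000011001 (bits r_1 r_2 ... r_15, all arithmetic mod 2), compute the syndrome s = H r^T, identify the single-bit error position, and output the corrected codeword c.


s = (1, 0, 1, 0)^T, error position = 10, corrected codeword c = 000101000111001

Compute s = H r^T mod 2 one row at a time:
  s_1 = 0 + 0 + 0 + 1 + 1 + 0 + 0 + 1 = 3 ≡ 1 (mod 2).
  s_2 = 1 + 0 + 1 + 0 + 1 + 0 + 0 + 1 = 4 ≡ 0 (mod 2).
  s_3 = 0 + 0 + 1 + 0 + 0 + 1 + 0 + 1 = 3 ≡ 1 (mod 2).
  s_4 = 0 + 0 + 0 + 0 + 0 + 1 + 0 + 1 = 2 ≡ 0 (mod 2).
s = (1, 0, 1, 0)^T — this equals column 10 of H (binary 1010), so error is at position 10.
Correct: flip bit 10 of r = 000101000011001 to get c = 000101000111001.


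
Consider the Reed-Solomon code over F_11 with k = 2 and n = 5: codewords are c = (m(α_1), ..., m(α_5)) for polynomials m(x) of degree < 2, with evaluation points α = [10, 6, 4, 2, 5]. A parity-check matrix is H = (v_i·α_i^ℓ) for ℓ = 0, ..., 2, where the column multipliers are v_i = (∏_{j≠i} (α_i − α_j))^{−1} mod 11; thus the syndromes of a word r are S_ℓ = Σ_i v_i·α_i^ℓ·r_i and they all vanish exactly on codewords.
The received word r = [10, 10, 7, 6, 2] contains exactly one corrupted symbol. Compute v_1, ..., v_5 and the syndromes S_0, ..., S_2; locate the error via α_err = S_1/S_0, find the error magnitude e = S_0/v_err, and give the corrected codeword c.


S = (2, 1, 6), error at position 2, error magnitude e = 2, c = [10, 8, 7, 6, 2].

Step 1: column multipliers v_i = (∏_{j≠i}(α_i − α_j))^{−1} mod 11.
  i = 1 (α = 10): (10−6)(10−4)(10−2)(10−5) = 4·6·8·5 = 960 ≡ 3, so v_1 = 3^{−1} = 4 (mod 11).
  i = 2 (α = 6): (6−10)(6−4)(6−2)(6−5) = (−4)·2·4·1 = −32 ≡ 1, so v_2 = 1^{−1} = 1 (mod 11).
  i = 3 (α = 4): (4−10)(4−6)(4−2)(4−5) = (−6)·(−2)·2·(−1) = −24 ≡ 9, so v_3 = 9^{−1} = 5 (mod 11).
  i = 4 (α = 2): (2−10)(2−6)(2−4)(2−5) = (−8)·(−4)·(−2)·(−3) = 192 ≡ 5, so v_4 = 5^{−1} = 9 (mod 11).
  i = 5 (α = 5): (5−10)(5−6)(5−4)(5−2) = (−5)·(−1)·1·3 = 15 ≡ 4, so v_5 = 4^{−1} = 3 (mod 11).
  v = [4, 1, 5, 9, 3].
Step 2: syndromes of r = [10, 10, 7, 6, 2] (all sums mod 11).
  S_0 = Σ v_i r_i = 4·10 + 1·10 + 5·7 + 9·6 + 3·2 = 145 ≡ 2.
  S_1 = Σ v_i α_i r_i = 4·10·10 + 1·6·10 + 5·4·7 + 9·2·6 + 3·5·2 = 738 ≡ 1.
  α_i^2 mod 11 = [1, 3, 5, 4, 3].
  S_2 = Σ v_i α_i^2 r_i = 4·1·10 + 1·3·10 + 5·5·7 + 9·4·6 + 3·3·2 = 479 ≡ 6.
  S = (2, 1, 6) ≠ 0, so r is not a codeword (an error is present).
Step 3: locate the error. For a single error e at position i, S_ℓ = v_i·e·α_i^ℓ, so α_err = S_1/S_0.
  S_0^{−1} = 2^{−1} = 6 (mod 11), so α_err = 1·6 = 6 ≡ 6 = α_2. Error position i = 2.
  Consistency check: S_2/S_1 = 6·1 = 6 ≡ 6 = α_err ✓ (single-error assumption holds).
Step 4: error magnitude e = S_0/v_2 = S_0·∏_{j≠2}(α_2 − α_j) = 2·1 = 2 ≡ 2 (mod 11).
Step 5: correct position 2: c_2 = r_2 − e = 10 − 2 ≡ 8 (mod 11). Hence c = [10, 8, 7, 6, 2].
  Check: interpolating c through the α_i gives m(x) = 5 + 6·x (degree < 2) with m(α_i) = c_i for every i, so c is indeed a codeword.


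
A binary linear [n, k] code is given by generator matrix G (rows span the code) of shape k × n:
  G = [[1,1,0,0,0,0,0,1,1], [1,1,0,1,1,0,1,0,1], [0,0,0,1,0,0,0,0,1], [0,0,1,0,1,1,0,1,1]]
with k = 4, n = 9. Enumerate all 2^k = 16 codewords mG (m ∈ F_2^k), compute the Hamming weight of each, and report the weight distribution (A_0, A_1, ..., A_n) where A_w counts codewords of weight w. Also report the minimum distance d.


Weight distribution: A_0 = 1, A_2 = 1, A_3 = 1, A_4 = 5, A_5 = 4, A_6 = 1, A_7 = 3. Minimum distance d = 2.

Enumerate all 2^4 = 16 messages m ∈ F_2^4.
For each, compute codeword c = mG in F_2^9, then tally its weight.
  m = 0000 → c = 000000000, weight = 0.
  m = 1000 → c = 110000011, weight = 4.
  m = 0100 → c = 110110101, weight = 6.
  m = 1100 → c = 000110110, weight = 4.
  m = 0010 → c = 000100001, weight = 2.
  m = 1010 → c = 110100010, weight = 4.
  m = 0110 → c = 110010100, weight = 4.
  m = 1110 → c = 000010111, weight = 4.
  m = 0001 → c = 001011011, weight = 5.
  m = 1001 → c = 111011000, weight = 5.
  m = 0101 → c = 111101110, weight = 7.
  m = 1101 → c = 001101101, weight = 5.
  m = 0011 → c = 001111010, weight = 5.
  m = 1011 → c = 111111001, weight = 7.
  m = 0111 → c = 111001111, weight = 7.
  m = 1111 → c = 001001100, weight = 3.
Tally weights:
  weight 0: 1 codewords.
  weight 2: 1 codewords.
  weight 3: 1 codewords.
  weight 4: 5 codewords.
  weight 5: 4 codewords.
  weight 6: 1 codewords.
  weight 7: 3 codewords.
Minimum distance d = smallest w > 0 with A_w > 0 = 2.
Sanity: Σ A_w = 16 = 2^4 = 16 ✓.


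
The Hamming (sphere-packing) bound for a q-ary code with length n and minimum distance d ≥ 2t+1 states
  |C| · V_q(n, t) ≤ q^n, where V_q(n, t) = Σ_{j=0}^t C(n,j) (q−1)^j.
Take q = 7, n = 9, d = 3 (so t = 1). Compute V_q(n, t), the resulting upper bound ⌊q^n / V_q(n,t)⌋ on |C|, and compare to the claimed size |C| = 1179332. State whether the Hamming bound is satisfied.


V_q(n, t) = 55, q^n = 40353607, Hamming bound = 733701, |C| = 1179332 > bound (violated).

Step 1: Compute V_q(n, t) = Σ_{j=0}^1 C(n, j) (q−1)^j.
  j = 0: C(9,0)·(6)^0 = 1·1 = 1.
  j = 1: C(9,1)·(6)^1 = 9·6 = 54.
  V_q(n, t) = 1 + 54 = 55.
Step 2: q^n = 7^9 = 40353607.
Step 3: Hamming bound ⌊q^n / V_q(n,t)⌋ = ⌊40353607/55⌋ = 733701.
Step 4: Compare |C| = 1179332 to 733701: violated.
The claimed |C| lies above the Hamming bound, so no 7-ary code of length 9 with d ≥ 3 can have 1179332 codewords.
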